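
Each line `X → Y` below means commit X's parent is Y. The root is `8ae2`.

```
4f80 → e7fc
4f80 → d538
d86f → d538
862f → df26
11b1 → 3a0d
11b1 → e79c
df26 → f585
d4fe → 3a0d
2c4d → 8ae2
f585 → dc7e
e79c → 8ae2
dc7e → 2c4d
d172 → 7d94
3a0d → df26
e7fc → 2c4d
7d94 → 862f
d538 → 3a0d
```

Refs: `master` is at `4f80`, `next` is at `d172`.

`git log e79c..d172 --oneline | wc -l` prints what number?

Reachable from d172: {2c4d, 7d94, 862f, 8ae2, d172, dc7e, df26, f585}.
Reachable from e79c: {8ae2, e79c}.
In d172's history but not e79c's: {2c4d, 7d94, 862f, d172, dc7e, df26, f585} — 7 commits.

7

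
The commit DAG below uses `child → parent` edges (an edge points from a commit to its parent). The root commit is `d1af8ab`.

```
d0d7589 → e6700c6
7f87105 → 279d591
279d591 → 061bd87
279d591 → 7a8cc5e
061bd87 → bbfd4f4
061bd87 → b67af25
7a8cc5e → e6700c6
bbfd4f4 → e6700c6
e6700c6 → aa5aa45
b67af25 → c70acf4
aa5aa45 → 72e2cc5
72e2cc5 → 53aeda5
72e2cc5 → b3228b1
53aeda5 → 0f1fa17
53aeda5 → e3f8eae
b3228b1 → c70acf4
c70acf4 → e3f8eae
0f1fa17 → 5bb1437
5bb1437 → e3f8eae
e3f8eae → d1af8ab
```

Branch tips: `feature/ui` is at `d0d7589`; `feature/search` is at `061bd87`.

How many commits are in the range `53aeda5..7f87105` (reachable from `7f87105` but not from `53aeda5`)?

Reachable from 7f87105: {061bd87, 0f1fa17, 279d591, 53aeda5, 5bb1437, 72e2cc5, 7a8cc5e, 7f87105, aa5aa45, b3228b1, b67af25, bbfd4f4, c70acf4, d1af8ab, e3f8eae, e6700c6}.
Reachable from 53aeda5: {0f1fa17, 53aeda5, 5bb1437, d1af8ab, e3f8eae}.
In 7f87105's history but not 53aeda5's: {061bd87, 279d591, 72e2cc5, 7a8cc5e, 7f87105, aa5aa45, b3228b1, b67af25, bbfd4f4, c70acf4, e6700c6} — 11 commits.

11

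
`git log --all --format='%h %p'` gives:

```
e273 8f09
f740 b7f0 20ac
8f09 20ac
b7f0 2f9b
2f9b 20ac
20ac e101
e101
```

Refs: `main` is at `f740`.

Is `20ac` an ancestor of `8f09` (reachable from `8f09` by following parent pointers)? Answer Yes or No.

Ancestors of 8f09 (commits reachable by following parents): {20ac, 8f09, e101}.
20ac is in that set, so it is an ancestor of 8f09.

Yes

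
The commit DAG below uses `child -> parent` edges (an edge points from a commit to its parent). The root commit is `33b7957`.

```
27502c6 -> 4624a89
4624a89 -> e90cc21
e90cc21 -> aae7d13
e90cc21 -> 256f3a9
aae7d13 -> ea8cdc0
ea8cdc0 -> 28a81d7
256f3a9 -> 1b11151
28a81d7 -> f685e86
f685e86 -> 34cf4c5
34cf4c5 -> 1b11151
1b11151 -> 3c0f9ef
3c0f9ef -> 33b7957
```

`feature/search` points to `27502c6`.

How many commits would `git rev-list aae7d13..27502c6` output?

Reachable from 27502c6: {1b11151, 256f3a9, 27502c6, 28a81d7, 33b7957, 34cf4c5, 3c0f9ef, 4624a89, aae7d13, e90cc21, ea8cdc0, f685e86}.
Reachable from aae7d13: {1b11151, 28a81d7, 33b7957, 34cf4c5, 3c0f9ef, aae7d13, ea8cdc0, f685e86}.
In 27502c6's history but not aae7d13's: {256f3a9, 27502c6, 4624a89, e90cc21} — 4 commits.

4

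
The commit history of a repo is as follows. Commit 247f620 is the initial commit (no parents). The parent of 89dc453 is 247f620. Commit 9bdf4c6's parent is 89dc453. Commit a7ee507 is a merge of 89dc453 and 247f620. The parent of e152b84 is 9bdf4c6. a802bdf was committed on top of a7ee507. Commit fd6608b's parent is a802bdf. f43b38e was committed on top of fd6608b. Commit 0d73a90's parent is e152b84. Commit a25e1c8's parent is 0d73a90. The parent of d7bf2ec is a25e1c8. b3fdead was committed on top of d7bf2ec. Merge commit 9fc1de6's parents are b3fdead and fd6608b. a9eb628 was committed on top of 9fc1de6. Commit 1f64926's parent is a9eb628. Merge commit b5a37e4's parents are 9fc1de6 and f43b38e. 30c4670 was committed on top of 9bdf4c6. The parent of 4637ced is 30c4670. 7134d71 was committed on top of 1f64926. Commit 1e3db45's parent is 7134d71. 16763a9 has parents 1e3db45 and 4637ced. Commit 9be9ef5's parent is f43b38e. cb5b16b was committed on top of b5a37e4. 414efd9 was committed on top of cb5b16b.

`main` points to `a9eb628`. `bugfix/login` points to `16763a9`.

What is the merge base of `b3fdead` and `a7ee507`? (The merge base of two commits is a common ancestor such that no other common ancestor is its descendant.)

Ancestors of b3fdead: {0d73a90, 247f620, 89dc453, 9bdf4c6, a25e1c8, b3fdead, d7bf2ec, e152b84}.
Ancestors of a7ee507: {247f620, 89dc453, a7ee507}.
Common ancestors: {247f620, 89dc453}.
Among these, 89dc453 is not an ancestor of any other common ancestor — it is the merge base.

89dc453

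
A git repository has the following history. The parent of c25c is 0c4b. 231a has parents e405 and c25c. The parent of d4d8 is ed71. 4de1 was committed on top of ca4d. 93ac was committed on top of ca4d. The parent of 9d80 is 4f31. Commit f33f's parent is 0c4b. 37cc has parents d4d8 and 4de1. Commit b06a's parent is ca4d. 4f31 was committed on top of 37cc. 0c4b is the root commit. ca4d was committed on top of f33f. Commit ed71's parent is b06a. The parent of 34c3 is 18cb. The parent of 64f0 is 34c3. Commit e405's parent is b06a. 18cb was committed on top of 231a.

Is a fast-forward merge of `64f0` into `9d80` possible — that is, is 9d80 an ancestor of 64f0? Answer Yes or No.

A fast-forward from 9d80 to 64f0 is possible iff 9d80 is an ancestor of 64f0.
Ancestors of 64f0: {0c4b, 18cb, 231a, 34c3, 64f0, b06a, c25c, ca4d, e405, f33f}.
9d80 is not among them, so fast-forward is not possible.

No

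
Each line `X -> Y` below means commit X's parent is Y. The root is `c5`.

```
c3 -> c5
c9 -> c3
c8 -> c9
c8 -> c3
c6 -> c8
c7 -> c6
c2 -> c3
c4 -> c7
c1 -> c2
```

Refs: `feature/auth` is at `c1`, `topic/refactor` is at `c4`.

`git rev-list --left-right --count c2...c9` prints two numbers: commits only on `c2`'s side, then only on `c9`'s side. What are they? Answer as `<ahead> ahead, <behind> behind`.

1 ahead, 1 behind

Reachable from c2: {c2, c3, c5}.
Reachable from c9: {c3, c5, c9}.
Only in c2's history (ahead): {c2} — 1.
Only in c9's history (behind): {c9} — 1.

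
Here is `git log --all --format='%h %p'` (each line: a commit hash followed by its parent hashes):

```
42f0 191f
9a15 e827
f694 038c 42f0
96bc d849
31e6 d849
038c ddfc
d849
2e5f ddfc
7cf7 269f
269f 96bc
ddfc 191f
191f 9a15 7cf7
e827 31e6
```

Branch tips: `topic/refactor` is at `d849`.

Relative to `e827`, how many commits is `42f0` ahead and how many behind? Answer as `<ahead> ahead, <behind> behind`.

Reachable from 42f0: {191f, 269f, 31e6, 42f0, 7cf7, 96bc, 9a15, d849, e827}.
Reachable from e827: {31e6, d849, e827}.
Only in 42f0's history (ahead): {191f, 269f, 42f0, 7cf7, 96bc, 9a15} — 6.
Only in e827's history (behind): {} — 0.

6 ahead, 0 behind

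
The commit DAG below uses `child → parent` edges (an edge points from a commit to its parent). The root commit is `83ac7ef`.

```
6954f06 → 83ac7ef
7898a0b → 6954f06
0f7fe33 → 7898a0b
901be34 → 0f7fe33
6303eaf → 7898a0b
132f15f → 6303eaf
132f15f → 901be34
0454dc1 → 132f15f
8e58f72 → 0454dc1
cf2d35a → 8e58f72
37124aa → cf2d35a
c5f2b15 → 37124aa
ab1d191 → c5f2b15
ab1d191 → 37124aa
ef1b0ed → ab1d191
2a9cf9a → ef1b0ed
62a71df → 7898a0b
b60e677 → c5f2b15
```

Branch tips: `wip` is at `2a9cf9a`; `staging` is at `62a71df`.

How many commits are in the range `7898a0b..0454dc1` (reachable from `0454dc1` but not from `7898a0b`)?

5

Reachable from 0454dc1: {0454dc1, 0f7fe33, 132f15f, 6303eaf, 6954f06, 7898a0b, 83ac7ef, 901be34}.
Reachable from 7898a0b: {6954f06, 7898a0b, 83ac7ef}.
In 0454dc1's history but not 7898a0b's: {0454dc1, 0f7fe33, 132f15f, 6303eaf, 901be34} — 5 commits.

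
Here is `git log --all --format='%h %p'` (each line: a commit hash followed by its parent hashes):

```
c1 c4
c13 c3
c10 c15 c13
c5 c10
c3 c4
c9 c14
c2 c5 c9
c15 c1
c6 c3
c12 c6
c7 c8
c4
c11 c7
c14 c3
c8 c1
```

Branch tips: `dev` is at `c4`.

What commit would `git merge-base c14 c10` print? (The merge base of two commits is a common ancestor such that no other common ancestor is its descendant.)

c3

Ancestors of c14: {c14, c3, c4}.
Ancestors of c10: {c1, c10, c13, c15, c3, c4}.
Common ancestors: {c3, c4}.
Among these, c3 is not an ancestor of any other common ancestor — it is the merge base.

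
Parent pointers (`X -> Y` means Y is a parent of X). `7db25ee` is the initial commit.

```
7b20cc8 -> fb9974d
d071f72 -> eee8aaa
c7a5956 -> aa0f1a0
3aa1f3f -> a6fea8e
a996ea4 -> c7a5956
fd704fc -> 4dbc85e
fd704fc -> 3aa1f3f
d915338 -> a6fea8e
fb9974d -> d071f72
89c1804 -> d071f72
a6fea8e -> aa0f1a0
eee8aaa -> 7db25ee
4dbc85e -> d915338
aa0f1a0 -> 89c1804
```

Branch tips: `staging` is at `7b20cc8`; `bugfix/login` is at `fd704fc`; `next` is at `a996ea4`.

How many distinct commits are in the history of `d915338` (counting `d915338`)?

7

Walking parent pointers from d915338: reachable set = {7db25ee, 89c1804, a6fea8e, aa0f1a0, d071f72, d915338, eee8aaa}.
That is 7 commits.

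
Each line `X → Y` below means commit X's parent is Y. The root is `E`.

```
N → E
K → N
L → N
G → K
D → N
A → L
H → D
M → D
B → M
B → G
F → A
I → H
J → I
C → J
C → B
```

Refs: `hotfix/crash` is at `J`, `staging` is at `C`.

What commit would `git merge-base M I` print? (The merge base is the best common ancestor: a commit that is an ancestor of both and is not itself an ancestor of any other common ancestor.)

Ancestors of M: {D, E, M, N}.
Ancestors of I: {D, E, H, I, N}.
Common ancestors: {D, E, N}.
Among these, D is not an ancestor of any other common ancestor — it is the merge base.

D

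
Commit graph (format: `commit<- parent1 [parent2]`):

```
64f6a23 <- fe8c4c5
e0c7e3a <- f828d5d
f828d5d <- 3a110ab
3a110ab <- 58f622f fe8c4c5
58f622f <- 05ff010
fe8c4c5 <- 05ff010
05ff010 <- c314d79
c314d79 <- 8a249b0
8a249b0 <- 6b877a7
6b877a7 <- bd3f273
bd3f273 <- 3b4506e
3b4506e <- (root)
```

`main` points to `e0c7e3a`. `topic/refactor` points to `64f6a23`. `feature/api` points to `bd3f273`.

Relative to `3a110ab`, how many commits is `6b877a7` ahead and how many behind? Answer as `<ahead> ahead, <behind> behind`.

0 ahead, 6 behind

Reachable from 6b877a7: {3b4506e, 6b877a7, bd3f273}.
Reachable from 3a110ab: {05ff010, 3a110ab, 3b4506e, 58f622f, 6b877a7, 8a249b0, bd3f273, c314d79, fe8c4c5}.
Only in 6b877a7's history (ahead): {} — 0.
Only in 3a110ab's history (behind): {05ff010, 3a110ab, 58f622f, 8a249b0, c314d79, fe8c4c5} — 6.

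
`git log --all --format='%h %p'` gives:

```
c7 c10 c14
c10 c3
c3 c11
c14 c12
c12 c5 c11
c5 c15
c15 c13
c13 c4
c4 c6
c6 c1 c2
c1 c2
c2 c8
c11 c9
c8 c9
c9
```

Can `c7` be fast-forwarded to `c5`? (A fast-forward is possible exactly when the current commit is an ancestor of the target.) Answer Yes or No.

A fast-forward from c7 to c5 is possible iff c7 is an ancestor of c5.
Ancestors of c5: {c1, c13, c15, c2, c4, c5, c6, c8, c9}.
c7 is not among them, so fast-forward is not possible.

No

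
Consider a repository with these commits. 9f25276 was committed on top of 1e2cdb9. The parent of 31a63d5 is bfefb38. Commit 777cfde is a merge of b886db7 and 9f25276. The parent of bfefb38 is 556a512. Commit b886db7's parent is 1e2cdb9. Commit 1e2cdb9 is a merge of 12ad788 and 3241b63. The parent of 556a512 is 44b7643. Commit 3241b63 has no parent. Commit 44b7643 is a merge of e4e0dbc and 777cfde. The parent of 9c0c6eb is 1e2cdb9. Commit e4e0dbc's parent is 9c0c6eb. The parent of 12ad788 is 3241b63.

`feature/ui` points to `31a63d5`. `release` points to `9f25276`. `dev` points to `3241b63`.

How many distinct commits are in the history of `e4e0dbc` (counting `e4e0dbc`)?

Walking parent pointers from e4e0dbc: reachable set = {12ad788, 1e2cdb9, 3241b63, 9c0c6eb, e4e0dbc}.
That is 5 commits.

5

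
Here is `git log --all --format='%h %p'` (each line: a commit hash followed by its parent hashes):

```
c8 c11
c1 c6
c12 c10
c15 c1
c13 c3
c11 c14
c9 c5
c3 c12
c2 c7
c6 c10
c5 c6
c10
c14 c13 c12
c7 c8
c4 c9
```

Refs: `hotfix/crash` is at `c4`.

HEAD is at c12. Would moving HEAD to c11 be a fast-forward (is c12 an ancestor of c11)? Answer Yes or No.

A fast-forward from c12 to c11 is possible iff c12 is an ancestor of c11.
Ancestors of c11: {c10, c11, c12, c13, c14, c3}.
c12 is among them, so fast-forward is possible.

Yes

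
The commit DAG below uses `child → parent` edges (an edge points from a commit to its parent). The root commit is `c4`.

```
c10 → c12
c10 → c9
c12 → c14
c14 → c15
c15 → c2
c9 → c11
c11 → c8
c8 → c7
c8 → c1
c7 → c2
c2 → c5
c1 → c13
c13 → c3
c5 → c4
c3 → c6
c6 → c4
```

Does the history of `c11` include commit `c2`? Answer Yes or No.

Ancestors of c11 (commits reachable by following parents): {c1, c11, c13, c2, c3, c4, c5, c6, c7, c8}.
c2 is in that set, so it is an ancestor of c11.

Yes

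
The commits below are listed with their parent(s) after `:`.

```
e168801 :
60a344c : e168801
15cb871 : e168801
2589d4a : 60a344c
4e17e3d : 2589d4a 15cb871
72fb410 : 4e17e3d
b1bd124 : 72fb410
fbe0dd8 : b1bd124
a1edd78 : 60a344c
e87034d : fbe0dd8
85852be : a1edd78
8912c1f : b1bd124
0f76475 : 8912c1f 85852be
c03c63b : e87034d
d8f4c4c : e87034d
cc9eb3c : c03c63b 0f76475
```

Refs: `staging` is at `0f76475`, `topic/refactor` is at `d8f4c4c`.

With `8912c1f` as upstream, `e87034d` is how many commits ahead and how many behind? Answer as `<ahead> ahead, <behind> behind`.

Reachable from e87034d: {15cb871, 2589d4a, 4e17e3d, 60a344c, 72fb410, b1bd124, e168801, e87034d, fbe0dd8}.
Reachable from 8912c1f: {15cb871, 2589d4a, 4e17e3d, 60a344c, 72fb410, 8912c1f, b1bd124, e168801}.
Only in e87034d's history (ahead): {e87034d, fbe0dd8} — 2.
Only in 8912c1f's history (behind): {8912c1f} — 1.

2 ahead, 1 behind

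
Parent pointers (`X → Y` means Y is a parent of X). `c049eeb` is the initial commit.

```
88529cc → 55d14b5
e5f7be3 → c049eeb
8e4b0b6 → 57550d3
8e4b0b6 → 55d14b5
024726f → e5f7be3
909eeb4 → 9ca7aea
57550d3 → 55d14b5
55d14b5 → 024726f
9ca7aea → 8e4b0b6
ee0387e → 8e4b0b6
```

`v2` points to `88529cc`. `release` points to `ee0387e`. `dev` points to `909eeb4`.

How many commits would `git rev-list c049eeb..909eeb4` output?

7

Reachable from 909eeb4: {024726f, 55d14b5, 57550d3, 8e4b0b6, 909eeb4, 9ca7aea, c049eeb, e5f7be3}.
Reachable from c049eeb: {c049eeb}.
In 909eeb4's history but not c049eeb's: {024726f, 55d14b5, 57550d3, 8e4b0b6, 909eeb4, 9ca7aea, e5f7be3} — 7 commits.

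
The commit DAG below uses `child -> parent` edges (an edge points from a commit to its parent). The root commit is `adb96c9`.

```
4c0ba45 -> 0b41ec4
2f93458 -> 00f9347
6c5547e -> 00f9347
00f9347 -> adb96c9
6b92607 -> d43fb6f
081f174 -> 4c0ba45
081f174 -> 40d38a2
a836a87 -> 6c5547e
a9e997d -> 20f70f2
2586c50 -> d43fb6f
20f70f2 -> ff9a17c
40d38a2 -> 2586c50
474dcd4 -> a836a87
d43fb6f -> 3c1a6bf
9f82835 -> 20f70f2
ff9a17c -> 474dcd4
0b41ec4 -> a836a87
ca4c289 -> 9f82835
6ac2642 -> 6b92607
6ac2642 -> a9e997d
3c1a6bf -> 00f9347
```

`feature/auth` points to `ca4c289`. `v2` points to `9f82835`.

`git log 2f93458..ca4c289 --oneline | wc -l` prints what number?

7

Reachable from ca4c289: {00f9347, 20f70f2, 474dcd4, 6c5547e, 9f82835, a836a87, adb96c9, ca4c289, ff9a17c}.
Reachable from 2f93458: {00f9347, 2f93458, adb96c9}.
In ca4c289's history but not 2f93458's: {20f70f2, 474dcd4, 6c5547e, 9f82835, a836a87, ca4c289, ff9a17c} — 7 commits.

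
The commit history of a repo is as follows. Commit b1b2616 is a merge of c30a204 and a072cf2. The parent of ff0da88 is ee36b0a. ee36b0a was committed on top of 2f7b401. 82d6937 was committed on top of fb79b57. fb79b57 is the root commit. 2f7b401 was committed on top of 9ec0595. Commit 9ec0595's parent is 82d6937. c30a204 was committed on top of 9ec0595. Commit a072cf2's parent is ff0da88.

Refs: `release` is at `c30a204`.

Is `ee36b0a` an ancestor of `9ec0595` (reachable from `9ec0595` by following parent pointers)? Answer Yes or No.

No

Ancestors of 9ec0595: {82d6937, 9ec0595, fb79b57}.
ee36b0a is not in that set, so it is not an ancestor of 9ec0595.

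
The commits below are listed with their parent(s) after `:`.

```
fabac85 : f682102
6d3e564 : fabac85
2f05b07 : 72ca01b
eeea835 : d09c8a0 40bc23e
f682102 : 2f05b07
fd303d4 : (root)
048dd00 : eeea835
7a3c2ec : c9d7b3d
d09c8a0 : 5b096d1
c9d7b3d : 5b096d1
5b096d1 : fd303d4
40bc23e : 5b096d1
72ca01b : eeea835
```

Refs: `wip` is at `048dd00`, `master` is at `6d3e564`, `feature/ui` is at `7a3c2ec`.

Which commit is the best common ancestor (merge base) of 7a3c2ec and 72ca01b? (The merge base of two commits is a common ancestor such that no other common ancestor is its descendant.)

Ancestors of 7a3c2ec: {5b096d1, 7a3c2ec, c9d7b3d, fd303d4}.
Ancestors of 72ca01b: {40bc23e, 5b096d1, 72ca01b, d09c8a0, eeea835, fd303d4}.
Common ancestors: {5b096d1, fd303d4}.
Among these, 5b096d1 is not an ancestor of any other common ancestor — it is the merge base.

5b096d1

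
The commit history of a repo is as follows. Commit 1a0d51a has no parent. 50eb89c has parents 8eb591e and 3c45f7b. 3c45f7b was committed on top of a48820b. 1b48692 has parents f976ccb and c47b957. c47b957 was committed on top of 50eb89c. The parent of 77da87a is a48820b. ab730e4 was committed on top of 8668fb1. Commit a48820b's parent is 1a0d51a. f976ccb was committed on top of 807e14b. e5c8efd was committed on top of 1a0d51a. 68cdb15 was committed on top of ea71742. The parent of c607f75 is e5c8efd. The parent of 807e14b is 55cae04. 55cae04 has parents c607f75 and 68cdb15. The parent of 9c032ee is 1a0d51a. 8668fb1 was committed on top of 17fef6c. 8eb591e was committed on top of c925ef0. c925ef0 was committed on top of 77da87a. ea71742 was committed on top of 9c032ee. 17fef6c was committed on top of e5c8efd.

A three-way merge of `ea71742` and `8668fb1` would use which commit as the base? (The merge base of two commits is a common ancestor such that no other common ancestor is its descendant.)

Ancestors of ea71742: {1a0d51a, 9c032ee, ea71742}.
Ancestors of 8668fb1: {17fef6c, 1a0d51a, 8668fb1, e5c8efd}.
Common ancestors: {1a0d51a}.
The only common ancestor is 1a0d51a, so it is the merge base.

1a0d51a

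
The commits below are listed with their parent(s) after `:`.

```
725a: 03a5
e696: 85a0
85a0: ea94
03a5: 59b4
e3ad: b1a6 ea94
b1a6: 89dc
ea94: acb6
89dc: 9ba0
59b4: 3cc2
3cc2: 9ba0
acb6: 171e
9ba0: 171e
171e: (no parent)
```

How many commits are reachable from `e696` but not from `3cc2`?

Reachable from e696: {171e, 85a0, acb6, e696, ea94}.
Reachable from 3cc2: {171e, 3cc2, 9ba0}.
In e696's history but not 3cc2's: {85a0, acb6, e696, ea94} — 4 commits.

4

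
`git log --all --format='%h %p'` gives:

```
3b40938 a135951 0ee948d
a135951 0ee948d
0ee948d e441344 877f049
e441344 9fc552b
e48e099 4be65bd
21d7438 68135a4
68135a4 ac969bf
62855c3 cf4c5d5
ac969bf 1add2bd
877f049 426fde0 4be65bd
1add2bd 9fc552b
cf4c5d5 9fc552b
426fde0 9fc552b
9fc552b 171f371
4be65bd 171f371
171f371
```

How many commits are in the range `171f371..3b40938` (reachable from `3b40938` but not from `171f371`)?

Reachable from 3b40938: {0ee948d, 171f371, 3b40938, 426fde0, 4be65bd, 877f049, 9fc552b, a135951, e441344}.
Reachable from 171f371: {171f371}.
In 3b40938's history but not 171f371's: {0ee948d, 3b40938, 426fde0, 4be65bd, 877f049, 9fc552b, a135951, e441344} — 8 commits.

8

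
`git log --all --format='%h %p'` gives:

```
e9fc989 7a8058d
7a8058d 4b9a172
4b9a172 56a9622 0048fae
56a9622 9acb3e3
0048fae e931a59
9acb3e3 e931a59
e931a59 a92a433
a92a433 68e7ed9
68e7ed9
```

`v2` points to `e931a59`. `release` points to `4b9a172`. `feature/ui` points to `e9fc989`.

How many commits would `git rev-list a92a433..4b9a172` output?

Reachable from 4b9a172: {0048fae, 4b9a172, 56a9622, 68e7ed9, 9acb3e3, a92a433, e931a59}.
Reachable from a92a433: {68e7ed9, a92a433}.
In 4b9a172's history but not a92a433's: {0048fae, 4b9a172, 56a9622, 9acb3e3, e931a59} — 5 commits.

5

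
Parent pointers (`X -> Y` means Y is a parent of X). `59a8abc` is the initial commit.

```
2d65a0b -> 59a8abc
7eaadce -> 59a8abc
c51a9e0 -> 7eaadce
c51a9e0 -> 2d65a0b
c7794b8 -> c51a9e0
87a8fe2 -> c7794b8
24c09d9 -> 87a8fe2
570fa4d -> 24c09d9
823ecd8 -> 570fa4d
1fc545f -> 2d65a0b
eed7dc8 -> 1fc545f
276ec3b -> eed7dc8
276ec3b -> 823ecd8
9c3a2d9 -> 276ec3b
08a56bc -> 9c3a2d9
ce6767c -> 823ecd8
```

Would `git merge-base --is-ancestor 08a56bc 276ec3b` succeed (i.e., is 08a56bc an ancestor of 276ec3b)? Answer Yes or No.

No

Ancestors of 276ec3b: {1fc545f, 24c09d9, 276ec3b, 2d65a0b, 570fa4d, 59a8abc, 7eaadce, 823ecd8, 87a8fe2, c51a9e0, c7794b8, eed7dc8}.
08a56bc is not in that set, so it is not an ancestor of 276ec3b.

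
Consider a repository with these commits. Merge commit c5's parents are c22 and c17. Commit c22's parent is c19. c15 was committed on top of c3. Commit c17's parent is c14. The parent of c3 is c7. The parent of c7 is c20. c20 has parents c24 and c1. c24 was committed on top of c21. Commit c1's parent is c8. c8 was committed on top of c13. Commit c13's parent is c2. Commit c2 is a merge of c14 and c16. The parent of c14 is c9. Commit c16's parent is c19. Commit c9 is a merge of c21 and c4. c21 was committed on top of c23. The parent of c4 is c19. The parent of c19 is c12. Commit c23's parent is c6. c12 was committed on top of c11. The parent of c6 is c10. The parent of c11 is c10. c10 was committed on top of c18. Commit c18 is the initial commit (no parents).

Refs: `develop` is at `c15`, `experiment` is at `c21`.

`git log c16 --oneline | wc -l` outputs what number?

6

Walking parent pointers from c16: reachable set = {c10, c11, c12, c16, c18, c19}.
That is 6 commits.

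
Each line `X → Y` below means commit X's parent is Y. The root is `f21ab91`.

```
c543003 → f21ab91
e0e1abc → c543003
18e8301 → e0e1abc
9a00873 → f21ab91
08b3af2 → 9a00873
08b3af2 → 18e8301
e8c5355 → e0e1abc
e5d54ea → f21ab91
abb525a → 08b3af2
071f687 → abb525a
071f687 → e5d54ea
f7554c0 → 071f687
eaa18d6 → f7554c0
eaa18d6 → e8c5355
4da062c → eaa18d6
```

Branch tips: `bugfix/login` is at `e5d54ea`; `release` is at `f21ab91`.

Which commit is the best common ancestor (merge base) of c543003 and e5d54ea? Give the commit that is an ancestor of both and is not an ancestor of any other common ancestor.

Ancestors of c543003: {c543003, f21ab91}.
Ancestors of e5d54ea: {e5d54ea, f21ab91}.
Common ancestors: {f21ab91}.
The only common ancestor is f21ab91, so it is the merge base.

f21ab91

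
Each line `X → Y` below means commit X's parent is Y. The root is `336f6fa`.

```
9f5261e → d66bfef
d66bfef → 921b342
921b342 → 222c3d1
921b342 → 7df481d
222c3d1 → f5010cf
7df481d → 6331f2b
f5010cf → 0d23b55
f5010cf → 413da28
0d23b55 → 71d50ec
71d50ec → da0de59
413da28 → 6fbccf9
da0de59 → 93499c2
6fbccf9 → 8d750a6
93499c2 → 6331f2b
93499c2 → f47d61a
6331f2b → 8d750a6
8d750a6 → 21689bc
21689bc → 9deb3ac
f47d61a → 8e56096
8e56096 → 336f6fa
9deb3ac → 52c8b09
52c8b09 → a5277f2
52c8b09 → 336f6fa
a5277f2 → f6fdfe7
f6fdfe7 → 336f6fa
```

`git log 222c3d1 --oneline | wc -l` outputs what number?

18

Walking parent pointers from 222c3d1: reachable set = {0d23b55, 21689bc, 222c3d1, 336f6fa, 413da28, 52c8b09, 6331f2b, 6fbccf9, 71d50ec, 8d750a6, 8e56096, 93499c2, 9deb3ac, a5277f2, da0de59, f47d61a, f5010cf, f6fdfe7}.
That is 18 commits.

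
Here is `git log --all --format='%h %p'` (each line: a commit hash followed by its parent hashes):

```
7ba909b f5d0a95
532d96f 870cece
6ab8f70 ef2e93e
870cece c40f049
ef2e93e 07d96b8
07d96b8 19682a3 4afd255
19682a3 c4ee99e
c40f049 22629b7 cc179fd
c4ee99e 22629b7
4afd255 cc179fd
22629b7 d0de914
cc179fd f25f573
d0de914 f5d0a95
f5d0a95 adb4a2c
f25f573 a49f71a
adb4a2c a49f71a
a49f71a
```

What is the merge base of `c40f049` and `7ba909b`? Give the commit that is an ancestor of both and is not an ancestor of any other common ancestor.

Ancestors of c40f049: {22629b7, a49f71a, adb4a2c, c40f049, cc179fd, d0de914, f25f573, f5d0a95}.
Ancestors of 7ba909b: {7ba909b, a49f71a, adb4a2c, f5d0a95}.
Common ancestors: {a49f71a, adb4a2c, f5d0a95}.
Among these, f5d0a95 is not an ancestor of any other common ancestor — it is the merge base.

f5d0a95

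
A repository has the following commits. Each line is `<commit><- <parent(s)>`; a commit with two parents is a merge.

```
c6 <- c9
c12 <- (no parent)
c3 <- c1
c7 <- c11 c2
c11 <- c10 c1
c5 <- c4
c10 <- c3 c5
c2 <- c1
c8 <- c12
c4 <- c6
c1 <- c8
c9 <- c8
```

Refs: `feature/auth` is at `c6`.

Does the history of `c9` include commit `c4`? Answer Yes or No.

No

Ancestors of c9: {c12, c8, c9}.
c4 is not in that set, so it is not an ancestor of c9.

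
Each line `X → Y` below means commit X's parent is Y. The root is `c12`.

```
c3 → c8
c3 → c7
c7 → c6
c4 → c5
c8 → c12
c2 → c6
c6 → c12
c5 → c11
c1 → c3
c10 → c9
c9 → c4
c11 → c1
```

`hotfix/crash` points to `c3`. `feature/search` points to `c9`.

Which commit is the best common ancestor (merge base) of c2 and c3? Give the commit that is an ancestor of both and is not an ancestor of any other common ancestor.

Ancestors of c2: {c12, c2, c6}.
Ancestors of c3: {c12, c3, c6, c7, c8}.
Common ancestors: {c12, c6}.
Among these, c6 is not an ancestor of any other common ancestor — it is the merge base.

c6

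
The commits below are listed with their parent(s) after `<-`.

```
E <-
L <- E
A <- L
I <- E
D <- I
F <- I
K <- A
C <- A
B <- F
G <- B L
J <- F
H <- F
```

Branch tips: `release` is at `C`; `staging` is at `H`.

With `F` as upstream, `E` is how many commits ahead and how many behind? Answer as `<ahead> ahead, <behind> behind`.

0 ahead, 2 behind

Reachable from E: {E}.
Reachable from F: {E, F, I}.
Only in E's history (ahead): {} — 0.
Only in F's history (behind): {F, I} — 2.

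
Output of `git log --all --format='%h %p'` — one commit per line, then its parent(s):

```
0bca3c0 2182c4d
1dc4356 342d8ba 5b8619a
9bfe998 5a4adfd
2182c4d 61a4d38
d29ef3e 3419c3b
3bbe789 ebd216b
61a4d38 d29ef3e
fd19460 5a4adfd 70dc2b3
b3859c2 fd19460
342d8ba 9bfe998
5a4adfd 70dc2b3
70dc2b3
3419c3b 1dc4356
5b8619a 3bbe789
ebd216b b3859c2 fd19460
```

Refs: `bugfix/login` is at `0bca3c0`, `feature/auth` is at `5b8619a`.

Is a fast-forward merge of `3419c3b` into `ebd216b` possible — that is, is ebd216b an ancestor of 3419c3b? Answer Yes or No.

A fast-forward from ebd216b to 3419c3b is possible iff ebd216b is an ancestor of 3419c3b.
Ancestors of 3419c3b: {1dc4356, 3419c3b, 342d8ba, 3bbe789, 5a4adfd, 5b8619a, 70dc2b3, 9bfe998, b3859c2, ebd216b, fd19460}.
ebd216b is among them, so fast-forward is possible.

Yes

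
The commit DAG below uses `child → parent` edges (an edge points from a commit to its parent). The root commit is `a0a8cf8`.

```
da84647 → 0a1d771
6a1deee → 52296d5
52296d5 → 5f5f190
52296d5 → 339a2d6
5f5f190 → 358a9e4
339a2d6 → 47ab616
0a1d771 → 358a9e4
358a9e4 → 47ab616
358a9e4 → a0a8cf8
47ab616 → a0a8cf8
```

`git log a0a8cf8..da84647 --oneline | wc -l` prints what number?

Reachable from da84647: {0a1d771, 358a9e4, 47ab616, a0a8cf8, da84647}.
Reachable from a0a8cf8: {a0a8cf8}.
In da84647's history but not a0a8cf8's: {0a1d771, 358a9e4, 47ab616, da84647} — 4 commits.

4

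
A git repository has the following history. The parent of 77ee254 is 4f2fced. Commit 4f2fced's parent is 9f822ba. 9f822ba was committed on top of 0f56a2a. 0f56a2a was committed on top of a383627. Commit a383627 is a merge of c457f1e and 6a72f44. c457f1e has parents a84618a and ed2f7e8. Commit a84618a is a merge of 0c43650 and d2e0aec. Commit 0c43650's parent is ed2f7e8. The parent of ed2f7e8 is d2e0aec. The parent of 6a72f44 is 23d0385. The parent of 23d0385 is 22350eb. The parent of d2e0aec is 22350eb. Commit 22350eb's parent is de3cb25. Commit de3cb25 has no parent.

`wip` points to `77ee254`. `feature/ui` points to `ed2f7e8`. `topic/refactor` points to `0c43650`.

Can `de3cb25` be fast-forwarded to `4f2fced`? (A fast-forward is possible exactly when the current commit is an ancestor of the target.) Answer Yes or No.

A fast-forward from de3cb25 to 4f2fced is possible iff de3cb25 is an ancestor of 4f2fced.
Ancestors of 4f2fced: {0c43650, 0f56a2a, 22350eb, 23d0385, 4f2fced, 6a72f44, 9f822ba, a383627, a84618a, c457f1e, d2e0aec, de3cb25, ed2f7e8}.
de3cb25 is among them, so fast-forward is possible.

Yes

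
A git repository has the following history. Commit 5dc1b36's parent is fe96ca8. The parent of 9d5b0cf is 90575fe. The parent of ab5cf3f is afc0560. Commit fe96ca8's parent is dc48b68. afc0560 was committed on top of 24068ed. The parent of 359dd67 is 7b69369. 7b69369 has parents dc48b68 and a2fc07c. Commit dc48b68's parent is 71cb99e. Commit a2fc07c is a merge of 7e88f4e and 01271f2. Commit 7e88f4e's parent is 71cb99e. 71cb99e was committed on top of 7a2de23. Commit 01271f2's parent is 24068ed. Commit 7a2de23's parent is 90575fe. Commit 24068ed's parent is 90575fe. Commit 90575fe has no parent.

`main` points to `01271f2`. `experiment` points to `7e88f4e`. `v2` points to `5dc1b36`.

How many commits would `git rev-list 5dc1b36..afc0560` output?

Reachable from afc0560: {24068ed, 90575fe, afc0560}.
Reachable from 5dc1b36: {5dc1b36, 71cb99e, 7a2de23, 90575fe, dc48b68, fe96ca8}.
In afc0560's history but not 5dc1b36's: {24068ed, afc0560} — 2 commits.

2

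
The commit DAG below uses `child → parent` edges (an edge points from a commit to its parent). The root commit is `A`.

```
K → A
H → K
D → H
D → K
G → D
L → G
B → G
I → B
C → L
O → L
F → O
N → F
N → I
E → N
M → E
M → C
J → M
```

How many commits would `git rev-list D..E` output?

8

Reachable from E: {A, B, D, E, F, G, H, I, K, L, N, O}.
Reachable from D: {A, D, H, K}.
In E's history but not D's: {B, E, F, G, I, L, N, O} — 8 commits.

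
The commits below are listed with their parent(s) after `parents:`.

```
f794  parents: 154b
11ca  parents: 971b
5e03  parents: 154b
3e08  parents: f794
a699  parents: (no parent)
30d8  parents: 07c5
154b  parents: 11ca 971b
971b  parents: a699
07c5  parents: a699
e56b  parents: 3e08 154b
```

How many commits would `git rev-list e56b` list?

7

Walking parent pointers from e56b: reachable set = {11ca, 154b, 3e08, 971b, a699, e56b, f794}.
That is 7 commits.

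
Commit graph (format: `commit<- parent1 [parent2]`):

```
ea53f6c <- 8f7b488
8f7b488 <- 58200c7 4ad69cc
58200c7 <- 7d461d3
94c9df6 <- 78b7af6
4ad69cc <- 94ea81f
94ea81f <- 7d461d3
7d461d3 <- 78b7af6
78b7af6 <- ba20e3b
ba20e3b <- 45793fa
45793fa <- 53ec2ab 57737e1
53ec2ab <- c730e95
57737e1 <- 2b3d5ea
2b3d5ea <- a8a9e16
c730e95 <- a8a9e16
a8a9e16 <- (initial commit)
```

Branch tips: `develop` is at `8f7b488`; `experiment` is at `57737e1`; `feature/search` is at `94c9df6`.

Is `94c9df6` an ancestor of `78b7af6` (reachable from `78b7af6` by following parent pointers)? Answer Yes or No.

No

Ancestors of 78b7af6: {2b3d5ea, 45793fa, 53ec2ab, 57737e1, 78b7af6, a8a9e16, ba20e3b, c730e95}.
94c9df6 is not in that set, so it is not an ancestor of 78b7af6.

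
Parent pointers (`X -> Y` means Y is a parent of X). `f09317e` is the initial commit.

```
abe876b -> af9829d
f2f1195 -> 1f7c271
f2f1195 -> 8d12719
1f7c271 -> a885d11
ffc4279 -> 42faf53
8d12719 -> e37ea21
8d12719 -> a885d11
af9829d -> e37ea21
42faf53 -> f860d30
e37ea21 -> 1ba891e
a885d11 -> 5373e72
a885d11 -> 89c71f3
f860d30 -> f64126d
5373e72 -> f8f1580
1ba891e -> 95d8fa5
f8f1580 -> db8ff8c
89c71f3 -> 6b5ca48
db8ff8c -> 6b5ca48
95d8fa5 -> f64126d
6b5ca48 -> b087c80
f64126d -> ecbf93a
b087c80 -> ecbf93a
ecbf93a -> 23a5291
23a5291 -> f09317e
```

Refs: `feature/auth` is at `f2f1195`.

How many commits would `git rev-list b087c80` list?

4

Walking parent pointers from b087c80: reachable set = {23a5291, b087c80, ecbf93a, f09317e}.
That is 4 commits.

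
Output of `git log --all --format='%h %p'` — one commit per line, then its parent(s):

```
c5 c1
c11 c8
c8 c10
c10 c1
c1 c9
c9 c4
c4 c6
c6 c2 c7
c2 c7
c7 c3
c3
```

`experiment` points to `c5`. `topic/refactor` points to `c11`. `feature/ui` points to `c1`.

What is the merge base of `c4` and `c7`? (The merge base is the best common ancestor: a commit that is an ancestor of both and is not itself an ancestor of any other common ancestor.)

c7

Ancestors of c4: {c2, c3, c4, c6, c7}.
Ancestors of c7: {c3, c7}.
Common ancestors: {c3, c7}.
Among these, c7 is not an ancestor of any other common ancestor — it is the merge base.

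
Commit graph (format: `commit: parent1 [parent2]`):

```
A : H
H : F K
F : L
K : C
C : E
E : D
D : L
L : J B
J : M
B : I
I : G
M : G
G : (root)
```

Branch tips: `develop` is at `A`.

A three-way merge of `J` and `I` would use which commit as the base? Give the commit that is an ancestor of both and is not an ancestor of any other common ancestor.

G

Ancestors of J: {G, J, M}.
Ancestors of I: {G, I}.
Common ancestors: {G}.
The only common ancestor is G, so it is the merge base.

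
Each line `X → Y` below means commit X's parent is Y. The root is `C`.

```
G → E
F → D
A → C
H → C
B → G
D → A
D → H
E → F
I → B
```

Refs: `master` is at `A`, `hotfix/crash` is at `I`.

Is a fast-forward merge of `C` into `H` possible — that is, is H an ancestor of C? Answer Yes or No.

No

A fast-forward from H to C is possible iff H is an ancestor of C.
Ancestors of C: {C}.
H is not among them, so fast-forward is not possible.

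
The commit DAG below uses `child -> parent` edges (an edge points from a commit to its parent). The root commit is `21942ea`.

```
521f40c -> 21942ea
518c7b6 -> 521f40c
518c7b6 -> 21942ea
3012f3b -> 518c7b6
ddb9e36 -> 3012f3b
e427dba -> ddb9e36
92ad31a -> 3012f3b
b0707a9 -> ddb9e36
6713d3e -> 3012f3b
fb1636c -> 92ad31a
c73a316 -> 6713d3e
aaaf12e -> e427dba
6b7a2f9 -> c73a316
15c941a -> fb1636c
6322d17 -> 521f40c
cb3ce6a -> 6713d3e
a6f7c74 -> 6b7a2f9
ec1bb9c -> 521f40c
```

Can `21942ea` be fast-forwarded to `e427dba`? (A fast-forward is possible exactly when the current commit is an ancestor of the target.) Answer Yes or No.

A fast-forward from 21942ea to e427dba is possible iff 21942ea is an ancestor of e427dba.
Ancestors of e427dba: {21942ea, 3012f3b, 518c7b6, 521f40c, ddb9e36, e427dba}.
21942ea is among them, so fast-forward is possible.

Yes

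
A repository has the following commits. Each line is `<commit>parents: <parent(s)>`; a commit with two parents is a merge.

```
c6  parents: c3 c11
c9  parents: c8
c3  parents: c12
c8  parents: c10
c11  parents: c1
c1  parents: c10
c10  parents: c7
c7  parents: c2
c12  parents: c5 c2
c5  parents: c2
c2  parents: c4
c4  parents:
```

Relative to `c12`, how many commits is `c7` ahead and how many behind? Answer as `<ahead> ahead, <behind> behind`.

Reachable from c7: {c2, c4, c7}.
Reachable from c12: {c12, c2, c4, c5}.
Only in c7's history (ahead): {c7} — 1.
Only in c12's history (behind): {c12, c5} — 2.

1 ahead, 2 behind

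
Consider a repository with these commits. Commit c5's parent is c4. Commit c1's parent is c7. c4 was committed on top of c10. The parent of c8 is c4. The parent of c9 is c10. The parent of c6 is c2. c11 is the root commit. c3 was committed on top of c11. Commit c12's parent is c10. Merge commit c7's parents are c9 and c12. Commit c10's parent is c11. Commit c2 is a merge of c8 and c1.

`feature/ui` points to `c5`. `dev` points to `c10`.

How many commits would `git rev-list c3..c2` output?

Reachable from c2: {c1, c10, c11, c12, c2, c4, c7, c8, c9}.
Reachable from c3: {c11, c3}.
In c2's history but not c3's: {c1, c10, c12, c2, c4, c7, c8, c9} — 8 commits.

8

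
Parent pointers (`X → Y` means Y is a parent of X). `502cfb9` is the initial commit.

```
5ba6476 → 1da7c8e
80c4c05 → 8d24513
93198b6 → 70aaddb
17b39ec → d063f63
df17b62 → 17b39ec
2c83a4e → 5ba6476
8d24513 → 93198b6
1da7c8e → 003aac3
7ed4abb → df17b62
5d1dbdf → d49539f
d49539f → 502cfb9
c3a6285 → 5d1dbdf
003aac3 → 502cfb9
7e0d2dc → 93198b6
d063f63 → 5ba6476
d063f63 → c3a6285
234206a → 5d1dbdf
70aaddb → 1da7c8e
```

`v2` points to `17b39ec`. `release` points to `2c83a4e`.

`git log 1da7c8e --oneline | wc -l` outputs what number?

3

Walking parent pointers from 1da7c8e: reachable set = {003aac3, 1da7c8e, 502cfb9}.
That is 3 commits.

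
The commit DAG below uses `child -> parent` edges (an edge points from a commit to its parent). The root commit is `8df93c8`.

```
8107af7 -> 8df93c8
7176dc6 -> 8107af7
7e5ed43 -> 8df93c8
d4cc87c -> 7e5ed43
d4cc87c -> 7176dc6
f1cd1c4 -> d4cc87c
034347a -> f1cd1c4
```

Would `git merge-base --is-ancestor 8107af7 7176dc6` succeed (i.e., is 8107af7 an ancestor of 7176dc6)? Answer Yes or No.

Yes

Ancestors of 7176dc6 (commits reachable by following parents): {7176dc6, 8107af7, 8df93c8}.
8107af7 is in that set, so it is an ancestor of 7176dc6.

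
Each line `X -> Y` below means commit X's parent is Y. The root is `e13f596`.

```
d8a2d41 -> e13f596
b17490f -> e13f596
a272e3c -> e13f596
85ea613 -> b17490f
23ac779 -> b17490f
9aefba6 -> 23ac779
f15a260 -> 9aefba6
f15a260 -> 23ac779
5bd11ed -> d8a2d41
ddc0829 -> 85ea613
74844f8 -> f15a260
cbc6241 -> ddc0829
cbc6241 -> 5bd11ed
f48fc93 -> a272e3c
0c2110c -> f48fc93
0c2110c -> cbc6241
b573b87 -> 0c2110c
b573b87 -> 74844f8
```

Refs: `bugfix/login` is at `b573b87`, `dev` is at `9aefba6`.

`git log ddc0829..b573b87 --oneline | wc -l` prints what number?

Reachable from b573b87: {0c2110c, 23ac779, 5bd11ed, 74844f8, 85ea613, 9aefba6, a272e3c, b17490f, b573b87, cbc6241, d8a2d41, ddc0829, e13f596, f15a260, f48fc93}.
Reachable from ddc0829: {85ea613, b17490f, ddc0829, e13f596}.
In b573b87's history but not ddc0829's: {0c2110c, 23ac779, 5bd11ed, 74844f8, 9aefba6, a272e3c, b573b87, cbc6241, d8a2d41, f15a260, f48fc93} — 11 commits.

11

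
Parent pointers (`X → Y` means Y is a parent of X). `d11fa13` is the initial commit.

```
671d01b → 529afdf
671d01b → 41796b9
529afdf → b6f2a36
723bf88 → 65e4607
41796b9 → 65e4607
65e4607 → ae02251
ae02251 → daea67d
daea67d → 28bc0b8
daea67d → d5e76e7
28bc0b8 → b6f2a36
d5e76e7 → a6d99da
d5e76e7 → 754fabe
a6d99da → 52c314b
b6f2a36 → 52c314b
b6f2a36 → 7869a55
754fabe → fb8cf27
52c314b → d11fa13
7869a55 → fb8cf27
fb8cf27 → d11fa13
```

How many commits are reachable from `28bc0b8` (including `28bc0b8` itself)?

Walking parent pointers from 28bc0b8: reachable set = {28bc0b8, 52c314b, 7869a55, b6f2a36, d11fa13, fb8cf27}.
That is 6 commits.

6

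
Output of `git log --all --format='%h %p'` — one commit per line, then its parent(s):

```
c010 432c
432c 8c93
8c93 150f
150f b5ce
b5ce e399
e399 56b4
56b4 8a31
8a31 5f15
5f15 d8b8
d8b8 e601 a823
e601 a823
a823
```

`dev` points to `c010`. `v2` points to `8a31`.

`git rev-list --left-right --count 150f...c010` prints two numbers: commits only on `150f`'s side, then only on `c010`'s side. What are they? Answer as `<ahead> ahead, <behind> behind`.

Reachable from 150f: {150f, 56b4, 5f15, 8a31, a823, b5ce, d8b8, e399, e601}.
Reachable from c010: {150f, 432c, 56b4, 5f15, 8a31, 8c93, a823, b5ce, c010, d8b8, e399, e601}.
Only in 150f's history (ahead): {} — 0.
Only in c010's history (behind): {432c, 8c93, c010} — 3.

0 ahead, 3 behind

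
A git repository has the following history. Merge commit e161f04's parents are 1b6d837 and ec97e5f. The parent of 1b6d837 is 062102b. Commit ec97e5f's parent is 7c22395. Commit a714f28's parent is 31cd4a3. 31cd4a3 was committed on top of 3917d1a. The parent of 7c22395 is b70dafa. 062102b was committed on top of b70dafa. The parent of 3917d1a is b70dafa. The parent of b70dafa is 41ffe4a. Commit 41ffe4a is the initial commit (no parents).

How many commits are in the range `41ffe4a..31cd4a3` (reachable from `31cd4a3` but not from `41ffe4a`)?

Reachable from 31cd4a3: {31cd4a3, 3917d1a, 41ffe4a, b70dafa}.
Reachable from 41ffe4a: {41ffe4a}.
In 31cd4a3's history but not 41ffe4a's: {31cd4a3, 3917d1a, b70dafa} — 3 commits.

3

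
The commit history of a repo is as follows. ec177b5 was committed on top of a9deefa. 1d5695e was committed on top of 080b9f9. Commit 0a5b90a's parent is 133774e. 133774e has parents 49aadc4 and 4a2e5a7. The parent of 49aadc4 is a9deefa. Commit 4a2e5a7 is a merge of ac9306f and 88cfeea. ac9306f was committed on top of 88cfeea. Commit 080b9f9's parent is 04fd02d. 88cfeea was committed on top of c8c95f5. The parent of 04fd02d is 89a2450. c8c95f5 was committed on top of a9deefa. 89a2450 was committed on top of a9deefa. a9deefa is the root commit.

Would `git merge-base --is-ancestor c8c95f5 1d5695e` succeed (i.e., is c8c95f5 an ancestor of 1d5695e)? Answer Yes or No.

No

Ancestors of 1d5695e: {04fd02d, 080b9f9, 1d5695e, 89a2450, a9deefa}.
c8c95f5 is not in that set, so it is not an ancestor of 1d5695e.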